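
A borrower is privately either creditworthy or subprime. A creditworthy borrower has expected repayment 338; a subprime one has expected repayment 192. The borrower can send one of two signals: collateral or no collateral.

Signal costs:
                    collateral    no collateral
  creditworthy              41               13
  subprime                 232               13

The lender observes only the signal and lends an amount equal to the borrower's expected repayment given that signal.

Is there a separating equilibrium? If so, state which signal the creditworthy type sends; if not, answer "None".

collateral

Try creditworthy → collateral, subprime → no collateral:
  If types separate, collateral earns payment 338 and no collateral earns 192.
  Creditworthy: collateral gives 338 − 41 = 297; no collateral gives 192 − 13 = 179. No deviation. ✓
  Subprime: no collateral gives 192 − 13 = 179; collateral gives 338 − 232 = 106. No deviation. ✓
Both hold — the creditworthy type sends collateral.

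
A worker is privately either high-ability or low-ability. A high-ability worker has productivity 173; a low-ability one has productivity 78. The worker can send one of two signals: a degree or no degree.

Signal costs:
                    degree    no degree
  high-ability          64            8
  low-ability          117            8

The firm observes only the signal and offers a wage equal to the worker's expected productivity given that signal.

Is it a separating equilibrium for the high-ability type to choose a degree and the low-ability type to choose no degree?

Yes

If types separate, degree earns payment 173 and no degree earns 78.
High-ability: degree gives 173 − 64 = 109; no degree gives 78 − 8 = 70. No deviation. ✓
Low-ability: no degree gives 78 − 8 = 70; degree gives 173 − 117 = 56. No deviation. ✓
Neither type gains from mimicking the other.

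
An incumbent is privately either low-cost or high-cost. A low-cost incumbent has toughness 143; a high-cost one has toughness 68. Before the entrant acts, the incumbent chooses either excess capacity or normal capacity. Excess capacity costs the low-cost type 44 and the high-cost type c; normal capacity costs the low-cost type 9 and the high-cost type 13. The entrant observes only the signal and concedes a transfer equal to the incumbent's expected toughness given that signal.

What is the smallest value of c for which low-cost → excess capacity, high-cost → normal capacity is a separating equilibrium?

88

Under separation: excess capacity → low-cost (pays 143); normal capacity → high-cost (pays 68).
Low-cost: 143 − 44 = 99 ≥ 68 − 9 = 59. Holds regardless of c. ✓
High-cost: 68 − 13 ≥ 143 − c, so c ≥ 143 − 55 = 88.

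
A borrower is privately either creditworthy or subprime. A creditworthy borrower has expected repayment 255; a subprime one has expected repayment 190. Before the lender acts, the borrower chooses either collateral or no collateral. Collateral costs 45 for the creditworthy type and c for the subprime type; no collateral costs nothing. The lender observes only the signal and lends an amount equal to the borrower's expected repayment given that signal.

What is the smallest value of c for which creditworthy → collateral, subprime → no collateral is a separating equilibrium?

Under separation: collateral → creditworthy (pays 255); no collateral → subprime (pays 190).
Creditworthy: 255 − 45 = 210 ≥ 190 − 0 = 190. Holds regardless of c. ✓
Subprime: 190 − 0 ≥ 255 − c, so c ≥ 255 − 190 = 65.

65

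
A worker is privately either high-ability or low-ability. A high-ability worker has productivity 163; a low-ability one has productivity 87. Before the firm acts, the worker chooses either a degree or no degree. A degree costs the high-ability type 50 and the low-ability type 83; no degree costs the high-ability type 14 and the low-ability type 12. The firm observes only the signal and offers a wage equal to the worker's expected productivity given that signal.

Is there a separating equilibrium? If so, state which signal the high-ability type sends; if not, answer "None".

Try high-ability → degree, low-ability → no degree:
  If types separate, degree earns payment 163 and no degree earns 87.
  High-ability: degree gives 163 − 50 = 113; no degree gives 87 − 14 = 73. No deviation. ✓
  Low-ability: no degree gives 87 − 12 = 75; degree gives 163 − 83 = 80. Would deviate. ✗
Try high-ability → no degree, low-ability → degree:
  If types separate, no degree earns payment 163 and degree earns 87.
  High-ability: no degree gives 163 − 14 = 149; degree gives 87 − 50 = 37. No deviation. ✓
  Low-ability: degree gives 87 − 83 = 4; no degree gives 163 − 12 = 151. Would deviate. ✗
Neither assignment is incentive-compatible.

None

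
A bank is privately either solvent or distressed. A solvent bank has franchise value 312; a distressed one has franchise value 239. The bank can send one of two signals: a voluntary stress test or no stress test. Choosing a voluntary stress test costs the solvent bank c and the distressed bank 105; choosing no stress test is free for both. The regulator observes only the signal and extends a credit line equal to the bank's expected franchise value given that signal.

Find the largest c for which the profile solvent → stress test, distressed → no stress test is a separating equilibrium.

Under separation: stress test → solvent (pays 312); no stress test → distressed (pays 239).
Distressed: 239 − 0 = 239 ≥ 312 − 105 = 207. Holds regardless of c. ✓
Solvent: 312 − c ≥ 239 − 0, so c ≤ 312 − 239 = 73.

73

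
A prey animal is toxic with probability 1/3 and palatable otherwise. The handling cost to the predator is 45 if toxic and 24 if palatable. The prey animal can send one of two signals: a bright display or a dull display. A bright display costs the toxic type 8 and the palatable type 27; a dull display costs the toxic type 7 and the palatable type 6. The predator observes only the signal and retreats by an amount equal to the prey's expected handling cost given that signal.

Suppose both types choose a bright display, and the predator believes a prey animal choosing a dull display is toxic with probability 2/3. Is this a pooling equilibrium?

On the equilibrium path (bright display) the predator holds the prior 1/3 and pays 1/3·45 + 2/3·24 = 31. Off-path (dull display) belief 2/3 gives 2/3·45 + 1/3·24 = 38.
Toxic: bright display gives 31 − 8 = 23; dull display gives 38 − 7 = 31. Deviates. ✗
Palatable: bright display gives 31 − 27 = 4; dull display gives 38 − 6 = 32. Deviates. ✗

No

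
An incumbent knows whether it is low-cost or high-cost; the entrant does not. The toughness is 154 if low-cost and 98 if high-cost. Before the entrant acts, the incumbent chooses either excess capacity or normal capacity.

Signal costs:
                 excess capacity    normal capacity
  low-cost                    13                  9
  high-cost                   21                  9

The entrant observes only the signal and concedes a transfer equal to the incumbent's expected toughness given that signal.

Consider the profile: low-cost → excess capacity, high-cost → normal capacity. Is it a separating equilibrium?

Under separation the entrant infers type exactly: excess capacity → low-cost (pays 154), normal capacity → high-cost (pays 98).
Low-cost: excess capacity gives 154 − 13 = 141; normal capacity gives 98 − 9 = 89. No deviation. ✓
High-cost: normal capacity gives 98 − 9 = 89; excess capacity gives 154 − 21 = 133. Would deviate. ✗

No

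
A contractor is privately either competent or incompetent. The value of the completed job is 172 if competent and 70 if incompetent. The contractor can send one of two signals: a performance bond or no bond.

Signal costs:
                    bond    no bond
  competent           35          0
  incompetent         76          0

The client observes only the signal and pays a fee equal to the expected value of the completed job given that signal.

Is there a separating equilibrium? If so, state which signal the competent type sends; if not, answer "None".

None

Try competent → bond, incompetent → no bond:
  If types separate, bond earns payment 172 and no bond earns 70.
  Competent: bond gives 172 − 35 = 137; no bond gives 70 − 0 = 70. No deviation. ✓
  Incompetent: no bond gives 70 − 0 = 70; bond gives 172 − 76 = 96. Would deviate. ✗
Try competent → no bond, incompetent → bond:
  If types separate, no bond earns payment 172 and bond earns 70.
  Competent: no bond gives 172 − 0 = 172; bond gives 70 − 35 = 35. No deviation. ✓
  Incompetent: bond gives 70 − 76 = -6; no bond gives 172 − 0 = 172. Would deviate. ✗
Neither assignment is incentive-compatible.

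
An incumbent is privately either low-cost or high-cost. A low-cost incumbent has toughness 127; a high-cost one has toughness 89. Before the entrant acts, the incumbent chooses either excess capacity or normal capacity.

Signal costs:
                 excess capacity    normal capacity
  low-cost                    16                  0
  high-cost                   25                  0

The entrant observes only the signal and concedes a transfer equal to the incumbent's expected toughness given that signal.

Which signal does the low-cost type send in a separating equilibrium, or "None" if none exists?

None

Try low-cost → excess capacity, high-cost → normal capacity:
  If types separate, excess capacity earns payment 127 and normal capacity earns 89.
  Low-cost: excess capacity gives 127 − 16 = 111; normal capacity gives 89 − 0 = 89. No deviation. ✓
  High-cost: normal capacity gives 89 − 0 = 89; excess capacity gives 127 − 25 = 102. Would deviate. ✗
Try low-cost → normal capacity, high-cost → excess capacity:
  If types separate, normal capacity earns payment 127 and excess capacity earns 89.
  Low-cost: normal capacity gives 127 − 0 = 127; excess capacity gives 89 − 16 = 73. No deviation. ✓
  High-cost: excess capacity gives 89 − 25 = 64; normal capacity gives 127 − 0 = 127. Would deviate. ✗
Neither assignment is incentive-compatible.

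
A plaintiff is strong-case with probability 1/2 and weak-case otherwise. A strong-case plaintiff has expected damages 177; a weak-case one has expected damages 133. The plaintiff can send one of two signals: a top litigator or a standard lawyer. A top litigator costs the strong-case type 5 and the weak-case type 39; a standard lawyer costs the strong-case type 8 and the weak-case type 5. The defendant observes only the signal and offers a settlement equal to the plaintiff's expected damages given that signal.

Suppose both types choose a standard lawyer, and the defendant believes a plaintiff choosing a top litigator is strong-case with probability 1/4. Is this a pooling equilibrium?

Yes

At the pooled signal (standard lawyer) the defendant holds the prior 1/2 and pays 1/2·177 + 1/2·133 = 155. Off-path (top litigator) belief 1/4 gives 1/4·177 + 3/4·133 = 144.
Strong-case: standard lawyer gives 155 − 8 = 147; top litigator gives 144 − 5 = 139. Stays. ✓
Weak-case: standard lawyer gives 155 − 5 = 150; top litigator gives 144 − 39 = 105. Stays. ✓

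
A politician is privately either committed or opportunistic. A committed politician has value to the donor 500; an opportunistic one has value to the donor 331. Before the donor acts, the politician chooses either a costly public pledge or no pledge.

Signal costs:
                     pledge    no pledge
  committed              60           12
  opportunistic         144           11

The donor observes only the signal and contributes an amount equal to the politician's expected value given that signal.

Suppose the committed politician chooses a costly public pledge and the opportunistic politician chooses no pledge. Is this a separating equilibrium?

No

If types separate, pledge earns payment 500 and no pledge earns 331.
Committed: pledge gives 500 − 60 = 440; no pledge gives 331 − 12 = 319. No deviation. ✓
Opportunistic: no pledge gives 331 − 11 = 320; pledge gives 500 − 144 = 356. Would deviate. ✗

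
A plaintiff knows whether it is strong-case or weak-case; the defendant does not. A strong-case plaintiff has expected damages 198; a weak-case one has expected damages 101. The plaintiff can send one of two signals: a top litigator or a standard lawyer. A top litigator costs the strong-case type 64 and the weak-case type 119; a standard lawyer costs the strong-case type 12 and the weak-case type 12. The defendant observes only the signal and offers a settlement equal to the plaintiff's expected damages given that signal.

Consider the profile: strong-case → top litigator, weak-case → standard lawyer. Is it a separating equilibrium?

If types separate, top litigator earns payment 198 and standard lawyer earns 101.
Strong-case: top litigator gives 198 − 64 = 134; standard lawyer gives 101 − 12 = 89. No deviation. ✓
Weak-case: standard lawyer gives 101 − 12 = 89; top litigator gives 198 − 119 = 79. No deviation. ✓
Neither type gains from mimicking the other.

Yes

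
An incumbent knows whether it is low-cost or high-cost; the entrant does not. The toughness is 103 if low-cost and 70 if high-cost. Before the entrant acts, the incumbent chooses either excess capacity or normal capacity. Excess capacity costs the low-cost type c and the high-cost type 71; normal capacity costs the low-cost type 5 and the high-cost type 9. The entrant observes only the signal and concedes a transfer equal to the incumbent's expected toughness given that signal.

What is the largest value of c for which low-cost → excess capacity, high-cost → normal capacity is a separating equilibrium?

38

Under separation: excess capacity → low-cost (pays 103); normal capacity → high-cost (pays 70).
High-cost: 70 − 9 = 61 ≥ 103 − 71 = 32. Holds regardless of c. ✓
Low-cost: 103 − c ≥ 70 − 5, so c ≤ 103 − 65 = 38.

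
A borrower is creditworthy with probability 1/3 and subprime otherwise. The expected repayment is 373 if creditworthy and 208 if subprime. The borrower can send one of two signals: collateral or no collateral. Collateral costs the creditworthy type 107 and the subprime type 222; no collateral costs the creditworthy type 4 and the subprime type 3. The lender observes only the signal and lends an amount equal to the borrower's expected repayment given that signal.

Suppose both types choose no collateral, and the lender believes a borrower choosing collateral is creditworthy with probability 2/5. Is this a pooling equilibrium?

Yes

On the equilibrium path (no collateral) the lender holds the prior 1/3 and pays 1/3·373 + 2/3·208 = 263. Off-path (collateral) belief 2/5 gives 2/5·373 + 3/5·208 = 274.
Creditworthy: no collateral gives 263 − 4 = 259; collateral gives 274 − 107 = 167. Stays. ✓
Subprime: no collateral gives 263 − 3 = 260; collateral gives 274 − 222 = 52. Stays. ✓
Beliefs are Bayes-consistent on-path and both types best-respond.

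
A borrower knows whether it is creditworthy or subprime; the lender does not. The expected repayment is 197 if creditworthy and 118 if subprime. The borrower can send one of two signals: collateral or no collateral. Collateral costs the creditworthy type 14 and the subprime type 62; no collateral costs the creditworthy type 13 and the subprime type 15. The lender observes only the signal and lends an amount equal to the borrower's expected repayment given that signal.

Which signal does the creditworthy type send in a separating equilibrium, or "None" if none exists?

None

Try creditworthy → collateral, subprime → no collateral:
  Under separation the lender infers type exactly: collateral → creditworthy (pays 197), no collateral → subprime (pays 118).
  Creditworthy: collateral gives 197 − 14 = 183; no collateral gives 118 − 13 = 105. No deviation. ✓
  Subprime: no collateral gives 118 − 15 = 103; collateral gives 197 − 62 = 135. Would deviate. ✗
Try creditworthy → no collateral, subprime → collateral:
  Under separation the lender infers type exactly: no collateral → creditworthy (pays 197), collateral → subprime (pays 118).
  Creditworthy: no collateral gives 197 − 13 = 184; collateral gives 118 − 14 = 104. No deviation. ✓
  Subprime: collateral gives 118 − 62 = 56; no collateral gives 197 − 15 = 182. Would deviate. ✗
Neither assignment is incentive-compatible.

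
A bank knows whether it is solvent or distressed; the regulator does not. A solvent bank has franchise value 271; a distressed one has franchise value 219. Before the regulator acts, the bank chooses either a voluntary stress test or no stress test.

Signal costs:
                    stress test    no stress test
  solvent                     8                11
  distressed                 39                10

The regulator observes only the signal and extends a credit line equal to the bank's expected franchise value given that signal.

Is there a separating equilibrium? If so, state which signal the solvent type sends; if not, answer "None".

None

Try solvent → stress test, distressed → no stress test:
  If types separate, stress test earns payment 271 and no stress test earns 219.
  Solvent: stress test gives 271 − 8 = 263; no stress test gives 219 − 11 = 208. No deviation. ✓
  Distressed: no stress test gives 219 − 10 = 209; stress test gives 271 − 39 = 232. Would deviate. ✗
Try solvent → no stress test, distressed → stress test:
  If types separate, no stress test earns payment 271 and stress test earns 219.
  Solvent: no stress test gives 271 − 11 = 260; stress test gives 219 − 8 = 211. No deviation. ✓
  Distressed: stress test gives 219 − 39 = 180; no stress test gives 271 − 10 = 261. Would deviate. ✗
Neither assignment is incentive-compatible.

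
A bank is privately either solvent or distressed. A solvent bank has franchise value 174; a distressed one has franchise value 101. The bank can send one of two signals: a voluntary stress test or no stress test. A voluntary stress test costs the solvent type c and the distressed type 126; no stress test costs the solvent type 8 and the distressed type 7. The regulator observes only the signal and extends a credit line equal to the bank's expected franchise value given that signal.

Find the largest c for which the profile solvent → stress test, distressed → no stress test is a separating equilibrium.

81

Under separation: stress test → solvent (pays 174); no stress test → distressed (pays 101).
Distressed: 101 − 7 = 94 ≥ 174 − 126 = 48. Holds regardless of c. ✓
Solvent: 174 − c ≥ 101 − 8, so c ≤ 174 − 93 = 81.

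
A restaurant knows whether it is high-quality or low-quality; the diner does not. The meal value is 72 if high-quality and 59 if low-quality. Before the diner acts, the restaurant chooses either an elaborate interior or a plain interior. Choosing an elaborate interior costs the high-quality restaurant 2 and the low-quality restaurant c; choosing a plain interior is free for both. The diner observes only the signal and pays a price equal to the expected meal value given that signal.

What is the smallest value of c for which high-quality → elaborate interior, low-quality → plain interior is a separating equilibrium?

13

Under separation: elaborate interior → high-quality (pays 72); plain interior → low-quality (pays 59).
High-quality: 72 − 2 = 70 ≥ 59 − 0 = 59. Holds regardless of c. ✓
Low-quality: 59 − 0 ≥ 72 − c, so c ≥ 72 − 59 = 13.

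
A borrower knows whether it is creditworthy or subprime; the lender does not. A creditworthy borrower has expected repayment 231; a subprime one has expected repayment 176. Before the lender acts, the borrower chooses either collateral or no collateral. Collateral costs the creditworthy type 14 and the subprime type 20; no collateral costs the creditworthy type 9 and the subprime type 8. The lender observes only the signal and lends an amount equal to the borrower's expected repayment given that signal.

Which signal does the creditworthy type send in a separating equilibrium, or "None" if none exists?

Try creditworthy → collateral, subprime → no collateral:
  If types separate, collateral earns payment 231 and no collateral earns 176.
  Creditworthy: collateral gives 231 − 14 = 217; no collateral gives 176 − 9 = 167. No deviation. ✓
  Subprime: no collateral gives 176 − 8 = 168; collateral gives 231 − 20 = 211. Would deviate. ✗
Try creditworthy → no collateral, subprime → collateral:
  If types separate, no collateral earns payment 231 and collateral earns 176.
  Creditworthy: no collateral gives 231 − 9 = 222; collateral gives 176 − 14 = 162. No deviation. ✓
  Subprime: collateral gives 176 − 20 = 156; no collateral gives 231 − 8 = 223. Would deviate. ✗
Neither assignment is incentive-compatible.

None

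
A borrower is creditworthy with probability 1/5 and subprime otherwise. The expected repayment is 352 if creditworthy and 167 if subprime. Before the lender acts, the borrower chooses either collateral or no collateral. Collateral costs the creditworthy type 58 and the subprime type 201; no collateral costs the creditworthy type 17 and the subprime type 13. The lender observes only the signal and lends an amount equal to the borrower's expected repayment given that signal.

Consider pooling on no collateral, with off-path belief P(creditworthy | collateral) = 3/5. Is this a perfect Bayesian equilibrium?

At the pooled signal (no collateral) the lender holds the prior 1/5 and pays 1/5·352 + 4/5·167 = 204. Off-path (collateral) belief 3/5 gives 3/5·352 + 2/5·167 = 278.
Creditworthy: no collateral gives 204 − 17 = 187; collateral gives 278 − 58 = 220. Deviates. ✗
Subprime: no collateral gives 204 − 13 = 191; collateral gives 278 − 201 = 77. Stays. ✓

No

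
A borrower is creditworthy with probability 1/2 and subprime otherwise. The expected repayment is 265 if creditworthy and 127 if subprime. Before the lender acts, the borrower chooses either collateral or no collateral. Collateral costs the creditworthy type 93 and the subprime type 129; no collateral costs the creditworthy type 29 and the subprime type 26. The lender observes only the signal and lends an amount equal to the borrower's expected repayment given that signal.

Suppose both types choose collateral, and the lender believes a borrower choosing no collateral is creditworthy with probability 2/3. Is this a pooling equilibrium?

On the equilibrium path (collateral) the lender holds the prior 1/2 and pays 1/2·265 + 1/2·127 = 196. Off-path (no collateral) belief 2/3 gives 2/3·265 + 1/3·127 = 219.
Creditworthy: collateral gives 196 − 93 = 103; no collateral gives 219 − 29 = 190. Deviates. ✗
Subprime: collateral gives 196 − 129 = 67; no collateral gives 219 − 26 = 193. Deviates. ✗

No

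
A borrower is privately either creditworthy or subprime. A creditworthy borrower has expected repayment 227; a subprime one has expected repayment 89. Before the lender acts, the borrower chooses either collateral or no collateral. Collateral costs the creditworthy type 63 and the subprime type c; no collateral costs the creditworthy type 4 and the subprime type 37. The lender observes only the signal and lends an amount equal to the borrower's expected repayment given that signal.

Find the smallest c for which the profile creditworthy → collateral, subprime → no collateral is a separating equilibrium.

Under separation: collateral → creditworthy (pays 227); no collateral → subprime (pays 89).
Creditworthy: 227 − 63 = 164 ≥ 89 − 4 = 85. Holds regardless of c. ✓
Subprime: 89 − 37 ≥ 227 − c, so c ≥ 227 − 52 = 175.

175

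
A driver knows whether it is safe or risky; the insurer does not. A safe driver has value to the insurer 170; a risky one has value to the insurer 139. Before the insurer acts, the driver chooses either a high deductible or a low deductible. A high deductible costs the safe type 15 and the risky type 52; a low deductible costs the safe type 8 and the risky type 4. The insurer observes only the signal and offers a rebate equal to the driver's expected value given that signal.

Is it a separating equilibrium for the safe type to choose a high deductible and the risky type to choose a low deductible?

Yes

If types separate, high deductible earns payment 170 and low deductible earns 139.
Safe: high deductible gives 170 − 15 = 155; low deductible gives 139 − 8 = 131. No deviation. ✓
Risky: low deductible gives 139 − 4 = 135; high deductible gives 170 − 52 = 118. No deviation. ✓
Both incentive constraints hold.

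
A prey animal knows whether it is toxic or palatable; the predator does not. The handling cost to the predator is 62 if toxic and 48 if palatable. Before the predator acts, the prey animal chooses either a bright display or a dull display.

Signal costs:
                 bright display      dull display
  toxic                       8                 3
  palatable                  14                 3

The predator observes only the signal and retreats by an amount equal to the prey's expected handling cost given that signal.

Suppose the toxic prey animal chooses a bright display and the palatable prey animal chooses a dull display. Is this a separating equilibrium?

If types separate, bright display earns payment 62 and dull display earns 48.
Toxic: bright display gives 62 − 8 = 54; dull display gives 48 − 3 = 45. No deviation. ✓
Palatable: dull display gives 48 − 3 = 45; bright display gives 62 − 14 = 48. Would deviate. ✗

No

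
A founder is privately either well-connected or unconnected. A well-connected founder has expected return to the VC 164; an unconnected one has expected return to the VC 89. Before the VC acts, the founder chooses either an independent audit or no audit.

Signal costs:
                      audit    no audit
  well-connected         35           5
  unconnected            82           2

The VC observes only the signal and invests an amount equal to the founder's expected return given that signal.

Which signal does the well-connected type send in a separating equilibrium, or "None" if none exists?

audit

Try well-connected → audit, unconnected → no audit:
  If types separate, audit earns payment 164 and no audit earns 89.
  Well-connected: audit gives 164 − 35 = 129; no audit gives 89 − 5 = 84. No deviation. ✓
  Unconnected: no audit gives 89 − 2 = 87; audit gives 164 − 82 = 82. No deviation. ✓
Both hold — the well-connected type sends audit.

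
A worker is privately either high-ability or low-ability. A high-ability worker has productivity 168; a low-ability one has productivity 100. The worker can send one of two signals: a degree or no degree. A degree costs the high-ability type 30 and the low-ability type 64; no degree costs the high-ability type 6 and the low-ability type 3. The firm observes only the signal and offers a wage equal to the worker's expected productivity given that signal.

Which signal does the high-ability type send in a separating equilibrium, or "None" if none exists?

Try high-ability → degree, low-ability → no degree:
  Under separation the firm infers type exactly: degree → high-ability (pays 168), no degree → low-ability (pays 100).
  High-ability: degree gives 168 − 30 = 138; no degree gives 100 − 6 = 94. No deviation. ✓
  Low-ability: no degree gives 100 − 3 = 97; degree gives 168 − 64 = 104. Would deviate. ✗
Try high-ability → no degree, low-ability → degree:
  Under separation the firm infers type exactly: no degree → high-ability (pays 168), degree → low-ability (pays 100).
  High-ability: no degree gives 168 − 6 = 162; degree gives 100 − 30 = 70. No deviation. ✓
  Low-ability: degree gives 100 − 64 = 36; no degree gives 168 − 3 = 165. Would deviate. ✗
Neither assignment is incentive-compatible.

None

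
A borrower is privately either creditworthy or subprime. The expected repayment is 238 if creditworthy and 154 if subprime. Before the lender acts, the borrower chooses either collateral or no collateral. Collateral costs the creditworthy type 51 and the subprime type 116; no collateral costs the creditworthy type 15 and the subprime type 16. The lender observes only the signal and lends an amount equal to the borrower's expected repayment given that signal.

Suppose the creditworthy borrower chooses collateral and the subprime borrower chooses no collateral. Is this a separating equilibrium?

Under separation the lender infers type exactly: collateral → creditworthy (pays 238), no collateral → subprime (pays 154).
Creditworthy: collateral gives 238 − 51 = 187; no collateral gives 154 − 15 = 139. No deviation. ✓
Subprime: no collateral gives 154 − 16 = 138; collateral gives 238 − 116 = 122. No deviation. ✓
Both incentive constraints hold.

Yes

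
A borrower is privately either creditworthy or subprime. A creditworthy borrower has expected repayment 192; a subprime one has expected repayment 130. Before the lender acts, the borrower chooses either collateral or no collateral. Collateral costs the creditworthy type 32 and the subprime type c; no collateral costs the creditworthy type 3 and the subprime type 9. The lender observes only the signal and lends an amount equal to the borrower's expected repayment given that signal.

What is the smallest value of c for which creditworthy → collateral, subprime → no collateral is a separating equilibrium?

71

Under separation: collateral → creditworthy (pays 192); no collateral → subprime (pays 130).
Creditworthy: 192 − 32 = 160 ≥ 130 − 3 = 127. Holds regardless of c. ✓
Subprime: 130 − 9 ≥ 192 − c, so c ≥ 192 − 121 = 71.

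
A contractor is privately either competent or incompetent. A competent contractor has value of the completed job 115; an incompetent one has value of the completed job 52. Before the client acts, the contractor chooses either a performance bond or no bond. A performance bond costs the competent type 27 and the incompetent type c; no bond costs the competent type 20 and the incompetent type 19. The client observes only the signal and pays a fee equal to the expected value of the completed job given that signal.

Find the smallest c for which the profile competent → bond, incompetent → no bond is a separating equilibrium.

Under separation: bond → competent (pays 115); no bond → incompetent (pays 52).
Competent: 115 − 27 = 88 ≥ 52 − 20 = 32. Holds regardless of c. ✓
Incompetent: 52 − 19 ≥ 115 − c, so c ≥ 115 − 33 = 82.

82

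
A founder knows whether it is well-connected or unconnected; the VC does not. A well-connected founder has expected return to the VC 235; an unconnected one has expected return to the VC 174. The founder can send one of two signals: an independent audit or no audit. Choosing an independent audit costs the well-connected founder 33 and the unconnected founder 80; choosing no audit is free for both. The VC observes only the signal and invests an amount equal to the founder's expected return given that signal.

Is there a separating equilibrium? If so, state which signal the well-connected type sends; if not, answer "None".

Try well-connected → audit, unconnected → no audit:
  If types separate, audit earns payment 235 and no audit earns 174.
  Well-connected: audit gives 235 − 33 = 202; no audit gives 174 − 0 = 174. No deviation. ✓
  Unconnected: no audit gives 174 − 0 = 174; audit gives 235 − 80 = 155. No deviation. ✓
Both hold — the well-connected type sends audit.

audit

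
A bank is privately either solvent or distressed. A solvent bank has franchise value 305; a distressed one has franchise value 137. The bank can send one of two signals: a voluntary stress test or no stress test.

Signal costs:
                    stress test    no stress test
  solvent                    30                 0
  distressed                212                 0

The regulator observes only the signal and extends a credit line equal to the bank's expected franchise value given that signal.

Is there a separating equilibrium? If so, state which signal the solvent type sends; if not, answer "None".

Try solvent → stress test, distressed → no stress test:
  Under separation the regulator infers type exactly: stress test → solvent (pays 305), no stress test → distressed (pays 137).
  Solvent: stress test gives 305 − 30 = 275; no stress test gives 137 − 0 = 137. No deviation. ✓
  Distressed: no stress test gives 137 − 0 = 137; stress test gives 305 − 212 = 93. No deviation. ✓
Both hold — the solvent type sends stress test.

stress test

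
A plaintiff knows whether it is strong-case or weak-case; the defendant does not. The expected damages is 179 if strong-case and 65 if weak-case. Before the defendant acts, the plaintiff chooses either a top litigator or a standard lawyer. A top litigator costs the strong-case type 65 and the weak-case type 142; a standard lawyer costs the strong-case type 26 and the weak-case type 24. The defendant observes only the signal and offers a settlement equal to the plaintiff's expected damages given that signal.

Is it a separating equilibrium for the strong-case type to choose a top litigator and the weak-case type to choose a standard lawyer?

Under separation the defendant infers type exactly: top litigator → strong-case (pays 179), standard lawyer → weak-case (pays 65).
Strong-case: top litigator gives 179 − 65 = 114; standard lawyer gives 65 − 26 = 39. No deviation. ✓
Weak-case: standard lawyer gives 65 − 24 = 41; top litigator gives 179 − 142 = 37. No deviation. ✓
Both incentive constraints hold.

Yes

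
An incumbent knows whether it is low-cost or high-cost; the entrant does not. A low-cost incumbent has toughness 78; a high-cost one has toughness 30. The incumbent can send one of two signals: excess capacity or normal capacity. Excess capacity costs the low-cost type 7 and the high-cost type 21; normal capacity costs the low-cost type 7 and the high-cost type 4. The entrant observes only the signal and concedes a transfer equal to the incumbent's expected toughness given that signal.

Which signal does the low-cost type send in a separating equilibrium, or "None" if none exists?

None

Try low-cost → excess capacity, high-cost → normal capacity:
  Under separation the entrant infers type exactly: excess capacity → low-cost (pays 78), normal capacity → high-cost (pays 30).
  Low-cost: excess capacity gives 78 − 7 = 71; normal capacity gives 30 − 7 = 23. No deviation. ✓
  High-cost: normal capacity gives 30 − 4 = 26; excess capacity gives 78 − 21 = 57. Would deviate. ✗
Try low-cost → normal capacity, high-cost → excess capacity:
  Under separation the entrant infers type exactly: normal capacity → low-cost (pays 78), excess capacity → high-cost (pays 30).
  Low-cost: normal capacity gives 78 − 7 = 71; excess capacity gives 30 − 7 = 23. No deviation. ✓
  High-cost: excess capacity gives 30 − 21 = 9; normal capacity gives 78 − 4 = 74. Would deviate. ✗
Neither assignment is incentive-compatible.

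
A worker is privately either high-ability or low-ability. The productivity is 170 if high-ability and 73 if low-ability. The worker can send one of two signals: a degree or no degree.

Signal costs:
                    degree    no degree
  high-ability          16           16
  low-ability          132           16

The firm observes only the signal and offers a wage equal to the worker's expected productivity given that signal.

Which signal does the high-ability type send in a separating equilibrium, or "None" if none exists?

Try high-ability → degree, low-ability → no degree:
  If types separate, degree earns payment 170 and no degree earns 73.
  High-ability: degree gives 170 − 16 = 154; no degree gives 73 − 16 = 57. No deviation. ✓
  Low-ability: no degree gives 73 − 16 = 57; degree gives 170 − 132 = 38. No deviation. ✓
Both hold — the high-ability type sends degree.

degree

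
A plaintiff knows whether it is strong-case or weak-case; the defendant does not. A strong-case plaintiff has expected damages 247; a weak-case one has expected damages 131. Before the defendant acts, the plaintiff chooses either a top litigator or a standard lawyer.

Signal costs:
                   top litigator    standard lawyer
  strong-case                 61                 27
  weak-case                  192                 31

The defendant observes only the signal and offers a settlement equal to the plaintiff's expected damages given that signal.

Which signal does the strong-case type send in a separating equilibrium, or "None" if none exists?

Try strong-case → top litigator, weak-case → standard lawyer:
  Under separation the defendant infers type exactly: top litigator → strong-case (pays 247), standard lawyer → weak-case (pays 131).
  Strong-case: top litigator gives 247 − 61 = 186; standard lawyer gives 131 − 27 = 104. No deviation. ✓
  Weak-case: standard lawyer gives 131 − 31 = 100; top litigator gives 247 − 192 = 55. No deviation. ✓
Both hold — the strong-case type sends top litigator.

top litigator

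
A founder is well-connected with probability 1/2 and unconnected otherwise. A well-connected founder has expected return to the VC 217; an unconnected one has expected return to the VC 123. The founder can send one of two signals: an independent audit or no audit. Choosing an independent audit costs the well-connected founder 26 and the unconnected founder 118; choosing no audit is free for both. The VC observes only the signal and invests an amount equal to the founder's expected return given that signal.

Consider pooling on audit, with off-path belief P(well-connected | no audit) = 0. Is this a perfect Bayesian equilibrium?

No

At the pooled signal (audit) the VC holds the prior 1/2 and pays 1/2·217 + 1/2·123 = 170. Off-path (no audit) belief 0 gives 0·217 + 1·123 = 123.
Well-connected: audit gives 170 − 26 = 144; no audit gives 123 − 0 = 123. Stays. ✓
Unconnected: audit gives 170 − 118 = 52; no audit gives 123 − 0 = 123. Deviates. ✗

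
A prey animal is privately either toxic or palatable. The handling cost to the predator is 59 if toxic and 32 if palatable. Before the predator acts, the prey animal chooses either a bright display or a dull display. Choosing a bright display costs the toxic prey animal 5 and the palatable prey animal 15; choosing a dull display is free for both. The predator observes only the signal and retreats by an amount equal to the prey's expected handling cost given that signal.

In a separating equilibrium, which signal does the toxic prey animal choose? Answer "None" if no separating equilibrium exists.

Try toxic → bright display, palatable → dull display:
  If types separate, bright display earns payment 59 and dull display earns 32.
  Toxic: bright display gives 59 − 5 = 54; dull display gives 32 − 0 = 32. No deviation. ✓
  Palatable: dull display gives 32 − 0 = 32; bright display gives 59 − 15 = 44. Would deviate. ✗
Try toxic → dull display, palatable → bright display:
  If types separate, dull display earns payment 59 and bright display earns 32.
  Toxic: dull display gives 59 − 0 = 59; bright display gives 32 − 5 = 27. No deviation. ✓
  Palatable: bright display gives 32 − 15 = 17; dull display gives 59 − 0 = 59. Would deviate. ✗
Neither assignment is incentive-compatible.

None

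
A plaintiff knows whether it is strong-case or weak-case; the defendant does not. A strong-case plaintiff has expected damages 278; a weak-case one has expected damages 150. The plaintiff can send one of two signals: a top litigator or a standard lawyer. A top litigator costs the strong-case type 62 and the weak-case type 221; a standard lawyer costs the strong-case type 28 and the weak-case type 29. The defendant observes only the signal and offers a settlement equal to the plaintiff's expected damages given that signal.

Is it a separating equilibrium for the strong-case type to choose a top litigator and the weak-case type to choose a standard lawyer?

Yes

If types separate, top litigator earns payment 278 and standard lawyer earns 150.
Strong-case: top litigator gives 278 − 62 = 216; standard lawyer gives 150 − 28 = 122. No deviation. ✓
Weak-case: standard lawyer gives 150 − 29 = 121; top litigator gives 278 − 221 = 57. No deviation. ✓
Both incentive constraints hold.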